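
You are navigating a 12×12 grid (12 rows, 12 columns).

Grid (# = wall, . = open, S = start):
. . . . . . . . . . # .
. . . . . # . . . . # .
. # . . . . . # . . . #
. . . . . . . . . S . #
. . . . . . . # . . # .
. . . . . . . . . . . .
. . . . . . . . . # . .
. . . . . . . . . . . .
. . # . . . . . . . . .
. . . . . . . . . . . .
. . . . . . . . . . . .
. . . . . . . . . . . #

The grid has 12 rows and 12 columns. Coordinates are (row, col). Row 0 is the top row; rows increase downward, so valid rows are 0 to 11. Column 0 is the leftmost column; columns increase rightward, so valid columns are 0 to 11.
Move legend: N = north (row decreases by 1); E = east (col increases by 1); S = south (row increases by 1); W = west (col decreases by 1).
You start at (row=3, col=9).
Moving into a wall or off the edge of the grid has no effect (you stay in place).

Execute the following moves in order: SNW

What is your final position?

Start: (row=3, col=9)
  S (south): (row=3, col=9) -> (row=4, col=9)
  N (north): (row=4, col=9) -> (row=3, col=9)
  W (west): (row=3, col=9) -> (row=3, col=8)
Final: (row=3, col=8)

Answer: Final position: (row=3, col=8)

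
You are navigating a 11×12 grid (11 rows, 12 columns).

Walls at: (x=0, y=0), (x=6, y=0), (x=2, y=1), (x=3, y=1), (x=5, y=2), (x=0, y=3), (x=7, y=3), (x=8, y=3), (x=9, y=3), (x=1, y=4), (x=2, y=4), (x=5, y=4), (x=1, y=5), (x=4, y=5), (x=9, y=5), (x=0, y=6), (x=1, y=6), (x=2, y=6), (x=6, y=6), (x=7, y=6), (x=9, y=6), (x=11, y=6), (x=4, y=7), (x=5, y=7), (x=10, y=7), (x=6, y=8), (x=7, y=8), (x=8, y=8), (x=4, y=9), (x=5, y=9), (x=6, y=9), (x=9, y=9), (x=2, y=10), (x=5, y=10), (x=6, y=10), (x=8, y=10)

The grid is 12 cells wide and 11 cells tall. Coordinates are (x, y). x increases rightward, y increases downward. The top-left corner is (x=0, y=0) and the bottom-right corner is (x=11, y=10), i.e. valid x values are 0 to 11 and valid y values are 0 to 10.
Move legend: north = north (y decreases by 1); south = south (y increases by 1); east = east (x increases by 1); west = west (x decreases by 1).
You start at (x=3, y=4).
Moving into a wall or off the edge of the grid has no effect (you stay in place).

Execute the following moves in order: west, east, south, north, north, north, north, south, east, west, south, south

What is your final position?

Start: (x=3, y=4)
  west (west): blocked, stay at (x=3, y=4)
  east (east): (x=3, y=4) -> (x=4, y=4)
  south (south): blocked, stay at (x=4, y=4)
  north (north): (x=4, y=4) -> (x=4, y=3)
  north (north): (x=4, y=3) -> (x=4, y=2)
  north (north): (x=4, y=2) -> (x=4, y=1)
  north (north): (x=4, y=1) -> (x=4, y=0)
  south (south): (x=4, y=0) -> (x=4, y=1)
  east (east): (x=4, y=1) -> (x=5, y=1)
  west (west): (x=5, y=1) -> (x=4, y=1)
  south (south): (x=4, y=1) -> (x=4, y=2)
  south (south): (x=4, y=2) -> (x=4, y=3)
Final: (x=4, y=3)

Answer: Final position: (x=4, y=3)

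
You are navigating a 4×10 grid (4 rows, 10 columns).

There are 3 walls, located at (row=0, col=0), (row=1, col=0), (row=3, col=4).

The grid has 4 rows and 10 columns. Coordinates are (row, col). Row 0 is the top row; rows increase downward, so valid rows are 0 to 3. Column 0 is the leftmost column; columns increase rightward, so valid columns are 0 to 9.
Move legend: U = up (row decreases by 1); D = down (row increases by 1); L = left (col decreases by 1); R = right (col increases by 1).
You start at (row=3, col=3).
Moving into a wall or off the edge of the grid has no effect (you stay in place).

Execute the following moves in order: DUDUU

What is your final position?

Answer: Final position: (row=1, col=3)

Derivation:
Start: (row=3, col=3)
  D (down): blocked, stay at (row=3, col=3)
  U (up): (row=3, col=3) -> (row=2, col=3)
  D (down): (row=2, col=3) -> (row=3, col=3)
  U (up): (row=3, col=3) -> (row=2, col=3)
  U (up): (row=2, col=3) -> (row=1, col=3)
Final: (row=1, col=3)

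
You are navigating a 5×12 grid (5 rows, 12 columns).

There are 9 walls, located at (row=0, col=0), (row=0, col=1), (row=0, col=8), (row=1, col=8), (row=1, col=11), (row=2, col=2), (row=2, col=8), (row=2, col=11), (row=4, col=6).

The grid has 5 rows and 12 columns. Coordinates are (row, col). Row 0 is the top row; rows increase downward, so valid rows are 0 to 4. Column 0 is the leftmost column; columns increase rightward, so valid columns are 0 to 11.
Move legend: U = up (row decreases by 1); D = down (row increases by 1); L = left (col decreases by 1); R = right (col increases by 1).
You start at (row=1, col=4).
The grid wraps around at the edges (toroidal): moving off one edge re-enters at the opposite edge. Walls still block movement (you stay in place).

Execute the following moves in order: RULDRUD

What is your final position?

Start: (row=1, col=4)
  R (right): (row=1, col=4) -> (row=1, col=5)
  U (up): (row=1, col=5) -> (row=0, col=5)
  L (left): (row=0, col=5) -> (row=0, col=4)
  D (down): (row=0, col=4) -> (row=1, col=4)
  R (right): (row=1, col=4) -> (row=1, col=5)
  U (up): (row=1, col=5) -> (row=0, col=5)
  D (down): (row=0, col=5) -> (row=1, col=5)
Final: (row=1, col=5)

Answer: Final position: (row=1, col=5)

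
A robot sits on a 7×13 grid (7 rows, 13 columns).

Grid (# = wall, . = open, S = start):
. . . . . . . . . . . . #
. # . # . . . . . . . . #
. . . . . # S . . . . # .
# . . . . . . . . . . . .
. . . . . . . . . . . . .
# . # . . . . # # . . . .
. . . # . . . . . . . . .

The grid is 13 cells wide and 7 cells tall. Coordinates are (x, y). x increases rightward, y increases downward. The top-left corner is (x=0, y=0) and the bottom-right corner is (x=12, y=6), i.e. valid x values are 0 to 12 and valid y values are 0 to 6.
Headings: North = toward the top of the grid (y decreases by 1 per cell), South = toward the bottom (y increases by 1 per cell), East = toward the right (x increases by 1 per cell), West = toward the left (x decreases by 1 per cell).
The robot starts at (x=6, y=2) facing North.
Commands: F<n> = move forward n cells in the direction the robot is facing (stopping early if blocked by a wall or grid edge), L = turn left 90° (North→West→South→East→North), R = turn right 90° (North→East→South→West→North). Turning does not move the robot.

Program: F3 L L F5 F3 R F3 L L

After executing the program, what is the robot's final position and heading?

Answer: Final position: (x=4, y=6), facing East

Derivation:
Start: (x=6, y=2), facing North
  F3: move forward 2/3 (blocked), now at (x=6, y=0)
  L: turn left, now facing West
  L: turn left, now facing South
  F5: move forward 5, now at (x=6, y=5)
  F3: move forward 1/3 (blocked), now at (x=6, y=6)
  R: turn right, now facing West
  F3: move forward 2/3 (blocked), now at (x=4, y=6)
  L: turn left, now facing South
  L: turn left, now facing East
Final: (x=4, y=6), facing East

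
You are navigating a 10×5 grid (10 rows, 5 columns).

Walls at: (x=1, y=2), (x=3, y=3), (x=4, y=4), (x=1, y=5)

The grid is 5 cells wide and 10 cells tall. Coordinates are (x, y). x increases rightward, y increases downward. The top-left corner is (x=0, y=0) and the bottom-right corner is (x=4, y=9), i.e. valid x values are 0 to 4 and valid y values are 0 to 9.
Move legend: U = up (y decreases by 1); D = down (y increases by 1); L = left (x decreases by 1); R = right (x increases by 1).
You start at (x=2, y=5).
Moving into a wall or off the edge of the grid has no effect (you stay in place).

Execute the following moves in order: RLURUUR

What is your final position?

Answer: Final position: (x=3, y=4)

Derivation:
Start: (x=2, y=5)
  R (right): (x=2, y=5) -> (x=3, y=5)
  L (left): (x=3, y=5) -> (x=2, y=5)
  U (up): (x=2, y=5) -> (x=2, y=4)
  R (right): (x=2, y=4) -> (x=3, y=4)
  U (up): blocked, stay at (x=3, y=4)
  U (up): blocked, stay at (x=3, y=4)
  R (right): blocked, stay at (x=3, y=4)
Final: (x=3, y=4)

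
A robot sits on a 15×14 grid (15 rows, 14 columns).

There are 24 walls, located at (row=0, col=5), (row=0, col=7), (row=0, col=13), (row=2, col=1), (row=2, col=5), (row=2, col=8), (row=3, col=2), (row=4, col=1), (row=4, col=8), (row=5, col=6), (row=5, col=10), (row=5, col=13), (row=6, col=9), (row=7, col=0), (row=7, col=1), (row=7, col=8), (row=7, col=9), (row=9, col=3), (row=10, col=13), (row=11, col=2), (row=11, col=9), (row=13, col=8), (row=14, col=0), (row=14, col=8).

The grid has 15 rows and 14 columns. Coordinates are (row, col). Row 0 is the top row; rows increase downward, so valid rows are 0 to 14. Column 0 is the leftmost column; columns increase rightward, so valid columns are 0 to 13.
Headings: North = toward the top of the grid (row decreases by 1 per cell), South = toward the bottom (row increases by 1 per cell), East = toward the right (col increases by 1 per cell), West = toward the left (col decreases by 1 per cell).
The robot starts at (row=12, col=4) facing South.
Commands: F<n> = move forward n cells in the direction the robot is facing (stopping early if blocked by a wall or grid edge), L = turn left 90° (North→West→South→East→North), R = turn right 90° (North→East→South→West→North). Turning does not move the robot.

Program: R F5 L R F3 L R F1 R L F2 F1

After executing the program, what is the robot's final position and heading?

Start: (row=12, col=4), facing South
  R: turn right, now facing West
  F5: move forward 4/5 (blocked), now at (row=12, col=0)
  L: turn left, now facing South
  R: turn right, now facing West
  F3: move forward 0/3 (blocked), now at (row=12, col=0)
  L: turn left, now facing South
  R: turn right, now facing West
  F1: move forward 0/1 (blocked), now at (row=12, col=0)
  R: turn right, now facing North
  L: turn left, now facing West
  F2: move forward 0/2 (blocked), now at (row=12, col=0)
  F1: move forward 0/1 (blocked), now at (row=12, col=0)
Final: (row=12, col=0), facing West

Answer: Final position: (row=12, col=0), facing West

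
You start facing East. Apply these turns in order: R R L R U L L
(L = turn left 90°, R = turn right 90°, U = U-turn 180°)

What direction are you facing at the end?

Answer: Final heading: West

Derivation:
Start: East
  R (right (90° clockwise)) -> South
  R (right (90° clockwise)) -> West
  L (left (90° counter-clockwise)) -> South
  R (right (90° clockwise)) -> West
  U (U-turn (180°)) -> East
  L (left (90° counter-clockwise)) -> North
  L (left (90° counter-clockwise)) -> West
Final: West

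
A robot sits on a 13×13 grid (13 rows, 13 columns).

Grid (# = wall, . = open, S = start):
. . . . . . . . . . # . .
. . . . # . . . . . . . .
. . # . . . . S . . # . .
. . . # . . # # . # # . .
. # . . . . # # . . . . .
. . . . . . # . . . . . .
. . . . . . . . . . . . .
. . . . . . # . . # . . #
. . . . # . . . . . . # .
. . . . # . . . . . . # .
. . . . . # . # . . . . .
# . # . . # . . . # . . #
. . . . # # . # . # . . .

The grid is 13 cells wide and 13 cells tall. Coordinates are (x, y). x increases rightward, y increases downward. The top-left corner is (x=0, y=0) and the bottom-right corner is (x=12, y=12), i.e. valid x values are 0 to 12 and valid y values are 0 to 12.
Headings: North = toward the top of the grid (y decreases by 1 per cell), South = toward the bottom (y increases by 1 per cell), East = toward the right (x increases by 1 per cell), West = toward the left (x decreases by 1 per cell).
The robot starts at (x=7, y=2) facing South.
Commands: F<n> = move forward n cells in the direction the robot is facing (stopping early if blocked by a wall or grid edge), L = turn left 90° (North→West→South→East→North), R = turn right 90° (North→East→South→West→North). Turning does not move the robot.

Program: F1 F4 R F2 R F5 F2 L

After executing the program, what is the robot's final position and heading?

Answer: Final position: (x=5, y=0), facing West

Derivation:
Start: (x=7, y=2), facing South
  F1: move forward 0/1 (blocked), now at (x=7, y=2)
  F4: move forward 0/4 (blocked), now at (x=7, y=2)
  R: turn right, now facing West
  F2: move forward 2, now at (x=5, y=2)
  R: turn right, now facing North
  F5: move forward 2/5 (blocked), now at (x=5, y=0)
  F2: move forward 0/2 (blocked), now at (x=5, y=0)
  L: turn left, now facing West
Final: (x=5, y=0), facing West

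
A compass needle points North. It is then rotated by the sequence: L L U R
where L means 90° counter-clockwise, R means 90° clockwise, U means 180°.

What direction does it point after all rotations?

Answer: Final heading: East

Derivation:
Start: North
  L (left (90° counter-clockwise)) -> West
  L (left (90° counter-clockwise)) -> South
  U (U-turn (180°)) -> North
  R (right (90° clockwise)) -> East
Final: East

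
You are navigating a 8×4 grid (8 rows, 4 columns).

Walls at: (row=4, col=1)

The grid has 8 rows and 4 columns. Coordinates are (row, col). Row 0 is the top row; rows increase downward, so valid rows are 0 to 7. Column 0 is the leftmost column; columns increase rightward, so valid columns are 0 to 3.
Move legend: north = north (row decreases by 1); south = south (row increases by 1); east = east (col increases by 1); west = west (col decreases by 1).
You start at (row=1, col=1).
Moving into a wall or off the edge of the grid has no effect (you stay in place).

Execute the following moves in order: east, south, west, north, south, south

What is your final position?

Start: (row=1, col=1)
  east (east): (row=1, col=1) -> (row=1, col=2)
  south (south): (row=1, col=2) -> (row=2, col=2)
  west (west): (row=2, col=2) -> (row=2, col=1)
  north (north): (row=2, col=1) -> (row=1, col=1)
  south (south): (row=1, col=1) -> (row=2, col=1)
  south (south): (row=2, col=1) -> (row=3, col=1)
Final: (row=3, col=1)

Answer: Final position: (row=3, col=1)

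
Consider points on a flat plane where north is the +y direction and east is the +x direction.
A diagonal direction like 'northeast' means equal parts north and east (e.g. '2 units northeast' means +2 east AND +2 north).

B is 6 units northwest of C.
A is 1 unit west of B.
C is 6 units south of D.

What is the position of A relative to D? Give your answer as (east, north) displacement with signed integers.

Place D at the origin (east=0, north=0).
  C is 6 units south of D: delta (east=+0, north=-6); C at (east=0, north=-6).
  B is 6 units northwest of C: delta (east=-6, north=+6); B at (east=-6, north=0).
  A is 1 unit west of B: delta (east=-1, north=+0); A at (east=-7, north=0).
Therefore A relative to D: (east=-7, north=0).

Answer: A is at (east=-7, north=0) relative to D.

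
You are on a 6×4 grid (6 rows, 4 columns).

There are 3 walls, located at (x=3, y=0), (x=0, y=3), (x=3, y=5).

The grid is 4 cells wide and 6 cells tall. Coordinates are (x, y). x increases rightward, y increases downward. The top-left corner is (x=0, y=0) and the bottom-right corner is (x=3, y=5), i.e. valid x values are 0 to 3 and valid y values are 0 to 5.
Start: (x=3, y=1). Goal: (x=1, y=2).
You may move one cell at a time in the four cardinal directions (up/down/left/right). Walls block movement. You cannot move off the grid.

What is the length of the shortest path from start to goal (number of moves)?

Answer: Shortest path length: 3

Derivation:
BFS from (x=3, y=1) until reaching (x=1, y=2):
  Distance 0: (x=3, y=1)
  Distance 1: (x=2, y=1), (x=3, y=2)
  Distance 2: (x=2, y=0), (x=1, y=1), (x=2, y=2), (x=3, y=3)
  Distance 3: (x=1, y=0), (x=0, y=1), (x=1, y=2), (x=2, y=3), (x=3, y=4)  <- goal reached here
One shortest path (3 moves): (x=3, y=1) -> (x=2, y=1) -> (x=1, y=1) -> (x=1, y=2)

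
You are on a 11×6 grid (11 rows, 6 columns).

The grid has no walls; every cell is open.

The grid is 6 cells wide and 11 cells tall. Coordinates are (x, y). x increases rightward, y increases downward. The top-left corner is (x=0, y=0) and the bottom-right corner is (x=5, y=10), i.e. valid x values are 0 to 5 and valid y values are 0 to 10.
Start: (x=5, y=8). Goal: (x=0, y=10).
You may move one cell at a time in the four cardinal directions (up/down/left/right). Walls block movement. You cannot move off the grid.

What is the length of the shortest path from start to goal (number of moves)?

Answer: Shortest path length: 7

Derivation:
BFS from (x=5, y=8) until reaching (x=0, y=10):
  Distance 0: (x=5, y=8)
  Distance 1: (x=5, y=7), (x=4, y=8), (x=5, y=9)
  Distance 2: (x=5, y=6), (x=4, y=7), (x=3, y=8), (x=4, y=9), (x=5, y=10)
  Distance 3: (x=5, y=5), (x=4, y=6), (x=3, y=7), (x=2, y=8), (x=3, y=9), (x=4, y=10)
  Distance 4: (x=5, y=4), (x=4, y=5), (x=3, y=6), (x=2, y=7), (x=1, y=8), (x=2, y=9), (x=3, y=10)
  Distance 5: (x=5, y=3), (x=4, y=4), (x=3, y=5), (x=2, y=6), (x=1, y=7), (x=0, y=8), (x=1, y=9), (x=2, y=10)
  Distance 6: (x=5, y=2), (x=4, y=3), (x=3, y=4), (x=2, y=5), (x=1, y=6), (x=0, y=7), (x=0, y=9), (x=1, y=10)
  Distance 7: (x=5, y=1), (x=4, y=2), (x=3, y=3), (x=2, y=4), (x=1, y=5), (x=0, y=6), (x=0, y=10)  <- goal reached here
One shortest path (7 moves): (x=5, y=8) -> (x=4, y=8) -> (x=3, y=8) -> (x=2, y=8) -> (x=1, y=8) -> (x=0, y=8) -> (x=0, y=9) -> (x=0, y=10)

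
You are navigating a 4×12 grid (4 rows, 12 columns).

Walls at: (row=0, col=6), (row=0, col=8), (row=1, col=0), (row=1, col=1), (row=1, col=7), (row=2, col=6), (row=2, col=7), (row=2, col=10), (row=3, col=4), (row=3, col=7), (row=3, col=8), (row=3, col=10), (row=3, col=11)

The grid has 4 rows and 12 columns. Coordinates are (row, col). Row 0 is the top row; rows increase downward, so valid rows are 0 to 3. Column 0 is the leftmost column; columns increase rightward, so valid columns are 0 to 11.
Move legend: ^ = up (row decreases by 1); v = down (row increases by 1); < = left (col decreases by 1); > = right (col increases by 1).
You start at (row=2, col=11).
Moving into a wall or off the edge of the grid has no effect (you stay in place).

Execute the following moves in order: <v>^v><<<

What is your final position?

Start: (row=2, col=11)
  < (left): blocked, stay at (row=2, col=11)
  v (down): blocked, stay at (row=2, col=11)
  > (right): blocked, stay at (row=2, col=11)
  ^ (up): (row=2, col=11) -> (row=1, col=11)
  v (down): (row=1, col=11) -> (row=2, col=11)
  > (right): blocked, stay at (row=2, col=11)
  [×3]< (left): blocked, stay at (row=2, col=11)
Final: (row=2, col=11)

Answer: Final position: (row=2, col=11)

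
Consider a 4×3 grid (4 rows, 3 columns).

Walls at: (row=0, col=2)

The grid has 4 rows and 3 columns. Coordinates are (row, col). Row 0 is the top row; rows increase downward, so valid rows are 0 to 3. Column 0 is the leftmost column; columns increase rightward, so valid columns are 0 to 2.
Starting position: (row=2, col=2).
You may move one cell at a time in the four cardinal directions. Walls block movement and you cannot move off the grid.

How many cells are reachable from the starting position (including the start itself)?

Answer: Reachable cells: 11

Derivation:
BFS flood-fill from (row=2, col=2):
  Distance 0: (row=2, col=2)
  Distance 1: (row=1, col=2), (row=2, col=1), (row=3, col=2)
  Distance 2: (row=1, col=1), (row=2, col=0), (row=3, col=1)
  Distance 3: (row=0, col=1), (row=1, col=0), (row=3, col=0)
  Distance 4: (row=0, col=0)
Total reachable: 11 (grid has 11 open cells total)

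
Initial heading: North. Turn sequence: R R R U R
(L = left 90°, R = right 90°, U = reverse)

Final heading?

Answer: Final heading: South

Derivation:
Start: North
  R (right (90° clockwise)) -> East
  R (right (90° clockwise)) -> South
  R (right (90° clockwise)) -> West
  U (U-turn (180°)) -> East
  R (right (90° clockwise)) -> South
Final: South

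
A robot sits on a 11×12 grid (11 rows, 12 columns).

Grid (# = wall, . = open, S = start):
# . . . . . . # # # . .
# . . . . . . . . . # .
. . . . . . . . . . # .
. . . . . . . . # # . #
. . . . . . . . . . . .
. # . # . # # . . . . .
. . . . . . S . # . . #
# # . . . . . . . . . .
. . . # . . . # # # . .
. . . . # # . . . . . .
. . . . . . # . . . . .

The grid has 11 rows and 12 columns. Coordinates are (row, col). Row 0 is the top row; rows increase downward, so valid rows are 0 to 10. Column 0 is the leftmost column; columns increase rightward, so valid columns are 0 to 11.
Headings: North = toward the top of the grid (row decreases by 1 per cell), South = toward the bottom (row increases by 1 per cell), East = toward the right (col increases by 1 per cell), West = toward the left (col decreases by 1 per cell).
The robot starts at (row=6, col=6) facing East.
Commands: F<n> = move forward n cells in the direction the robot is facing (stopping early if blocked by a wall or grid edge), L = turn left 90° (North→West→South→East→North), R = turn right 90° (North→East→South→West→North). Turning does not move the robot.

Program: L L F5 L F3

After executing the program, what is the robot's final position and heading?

Start: (row=6, col=6), facing East
  L: turn left, now facing North
  L: turn left, now facing West
  F5: move forward 5, now at (row=6, col=1)
  L: turn left, now facing South
  F3: move forward 0/3 (blocked), now at (row=6, col=1)
Final: (row=6, col=1), facing South

Answer: Final position: (row=6, col=1), facing South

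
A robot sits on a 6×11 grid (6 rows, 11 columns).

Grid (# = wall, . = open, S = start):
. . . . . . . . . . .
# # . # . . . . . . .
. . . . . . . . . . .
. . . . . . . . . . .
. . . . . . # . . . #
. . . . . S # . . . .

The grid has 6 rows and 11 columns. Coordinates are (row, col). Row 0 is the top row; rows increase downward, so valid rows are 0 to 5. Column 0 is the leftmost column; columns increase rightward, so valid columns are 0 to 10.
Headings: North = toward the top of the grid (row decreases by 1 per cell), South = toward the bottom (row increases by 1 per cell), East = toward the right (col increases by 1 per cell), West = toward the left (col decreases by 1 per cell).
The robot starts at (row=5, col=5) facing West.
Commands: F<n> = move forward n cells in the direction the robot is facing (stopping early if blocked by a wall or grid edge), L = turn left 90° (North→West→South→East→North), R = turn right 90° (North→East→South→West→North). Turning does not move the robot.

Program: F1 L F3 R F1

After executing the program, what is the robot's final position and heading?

Answer: Final position: (row=5, col=3), facing West

Derivation:
Start: (row=5, col=5), facing West
  F1: move forward 1, now at (row=5, col=4)
  L: turn left, now facing South
  F3: move forward 0/3 (blocked), now at (row=5, col=4)
  R: turn right, now facing West
  F1: move forward 1, now at (row=5, col=3)
Final: (row=5, col=3), facing West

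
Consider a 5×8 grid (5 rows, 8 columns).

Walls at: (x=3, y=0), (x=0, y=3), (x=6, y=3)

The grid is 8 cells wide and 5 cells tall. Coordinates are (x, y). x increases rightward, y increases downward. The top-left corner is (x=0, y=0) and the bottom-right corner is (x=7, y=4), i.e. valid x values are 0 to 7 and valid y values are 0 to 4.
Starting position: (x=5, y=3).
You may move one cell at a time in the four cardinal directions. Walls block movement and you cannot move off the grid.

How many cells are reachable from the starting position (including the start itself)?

Answer: Reachable cells: 37

Derivation:
BFS flood-fill from (x=5, y=3):
  Distance 0: (x=5, y=3)
  Distance 1: (x=5, y=2), (x=4, y=3), (x=5, y=4)
  Distance 2: (x=5, y=1), (x=4, y=2), (x=6, y=2), (x=3, y=3), (x=4, y=4), (x=6, y=4)
  Distance 3: (x=5, y=0), (x=4, y=1), (x=6, y=1), (x=3, y=2), (x=7, y=2), (x=2, y=3), (x=3, y=4), (x=7, y=4)
  Distance 4: (x=4, y=0), (x=6, y=0), (x=3, y=1), (x=7, y=1), (x=2, y=2), (x=1, y=3), (x=7, y=3), (x=2, y=4)
  Distance 5: (x=7, y=0), (x=2, y=1), (x=1, y=2), (x=1, y=4)
  Distance 6: (x=2, y=0), (x=1, y=1), (x=0, y=2), (x=0, y=4)
  Distance 7: (x=1, y=0), (x=0, y=1)
  Distance 8: (x=0, y=0)
Total reachable: 37 (grid has 37 open cells total)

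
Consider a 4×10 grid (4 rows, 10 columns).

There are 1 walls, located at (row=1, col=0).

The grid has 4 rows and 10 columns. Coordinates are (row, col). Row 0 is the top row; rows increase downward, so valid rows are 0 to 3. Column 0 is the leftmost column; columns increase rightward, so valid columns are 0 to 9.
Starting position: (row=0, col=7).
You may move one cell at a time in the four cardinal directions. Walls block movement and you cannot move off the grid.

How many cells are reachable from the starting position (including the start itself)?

BFS flood-fill from (row=0, col=7):
  Distance 0: (row=0, col=7)
  Distance 1: (row=0, col=6), (row=0, col=8), (row=1, col=7)
  Distance 2: (row=0, col=5), (row=0, col=9), (row=1, col=6), (row=1, col=8), (row=2, col=7)
  Distance 3: (row=0, col=4), (row=1, col=5), (row=1, col=9), (row=2, col=6), (row=2, col=8), (row=3, col=7)
  Distance 4: (row=0, col=3), (row=1, col=4), (row=2, col=5), (row=2, col=9), (row=3, col=6), (row=3, col=8)
  Distance 5: (row=0, col=2), (row=1, col=3), (row=2, col=4), (row=3, col=5), (row=3, col=9)
  Distance 6: (row=0, col=1), (row=1, col=2), (row=2, col=3), (row=3, col=4)
  Distance 7: (row=0, col=0), (row=1, col=1), (row=2, col=2), (row=3, col=3)
  Distance 8: (row=2, col=1), (row=3, col=2)
  Distance 9: (row=2, col=0), (row=3, col=1)
  Distance 10: (row=3, col=0)
Total reachable: 39 (grid has 39 open cells total)

Answer: Reachable cells: 39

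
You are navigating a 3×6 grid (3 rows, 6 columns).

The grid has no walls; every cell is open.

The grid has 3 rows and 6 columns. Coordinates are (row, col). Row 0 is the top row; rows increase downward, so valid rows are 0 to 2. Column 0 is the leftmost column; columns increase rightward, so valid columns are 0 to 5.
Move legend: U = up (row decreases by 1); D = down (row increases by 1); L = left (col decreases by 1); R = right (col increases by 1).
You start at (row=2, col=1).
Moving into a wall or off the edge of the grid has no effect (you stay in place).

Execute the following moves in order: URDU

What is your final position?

Answer: Final position: (row=1, col=2)

Derivation:
Start: (row=2, col=1)
  U (up): (row=2, col=1) -> (row=1, col=1)
  R (right): (row=1, col=1) -> (row=1, col=2)
  D (down): (row=1, col=2) -> (row=2, col=2)
  U (up): (row=2, col=2) -> (row=1, col=2)
Final: (row=1, col=2)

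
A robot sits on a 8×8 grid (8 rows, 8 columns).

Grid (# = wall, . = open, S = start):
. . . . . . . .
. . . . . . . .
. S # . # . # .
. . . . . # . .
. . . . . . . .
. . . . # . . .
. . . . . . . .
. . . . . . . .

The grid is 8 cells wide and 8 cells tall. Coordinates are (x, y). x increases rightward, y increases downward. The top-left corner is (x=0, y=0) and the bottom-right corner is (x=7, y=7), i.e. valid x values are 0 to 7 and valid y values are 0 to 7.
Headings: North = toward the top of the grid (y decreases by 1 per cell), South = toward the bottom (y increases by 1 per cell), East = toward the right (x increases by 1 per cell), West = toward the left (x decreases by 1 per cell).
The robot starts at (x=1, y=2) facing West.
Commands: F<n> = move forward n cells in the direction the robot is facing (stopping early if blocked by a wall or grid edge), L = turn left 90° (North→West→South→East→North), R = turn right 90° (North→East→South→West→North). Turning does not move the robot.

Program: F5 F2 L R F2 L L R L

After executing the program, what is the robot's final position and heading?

Start: (x=1, y=2), facing West
  F5: move forward 1/5 (blocked), now at (x=0, y=2)
  F2: move forward 0/2 (blocked), now at (x=0, y=2)
  L: turn left, now facing South
  R: turn right, now facing West
  F2: move forward 0/2 (blocked), now at (x=0, y=2)
  L: turn left, now facing South
  L: turn left, now facing East
  R: turn right, now facing South
  L: turn left, now facing East
Final: (x=0, y=2), facing East

Answer: Final position: (x=0, y=2), facing East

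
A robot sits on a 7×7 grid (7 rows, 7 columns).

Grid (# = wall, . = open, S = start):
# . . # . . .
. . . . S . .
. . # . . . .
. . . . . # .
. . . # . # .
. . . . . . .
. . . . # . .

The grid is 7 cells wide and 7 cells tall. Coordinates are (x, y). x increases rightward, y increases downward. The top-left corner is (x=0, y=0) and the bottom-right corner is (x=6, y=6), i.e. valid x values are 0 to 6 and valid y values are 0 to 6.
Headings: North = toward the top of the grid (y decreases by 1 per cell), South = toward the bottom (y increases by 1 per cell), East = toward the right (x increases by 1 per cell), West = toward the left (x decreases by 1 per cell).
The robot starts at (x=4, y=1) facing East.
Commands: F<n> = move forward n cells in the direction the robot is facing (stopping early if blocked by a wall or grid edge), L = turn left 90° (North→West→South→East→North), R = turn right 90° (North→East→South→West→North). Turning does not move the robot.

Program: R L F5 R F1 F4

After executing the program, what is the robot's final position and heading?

Start: (x=4, y=1), facing East
  R: turn right, now facing South
  L: turn left, now facing East
  F5: move forward 2/5 (blocked), now at (x=6, y=1)
  R: turn right, now facing South
  F1: move forward 1, now at (x=6, y=2)
  F4: move forward 4, now at (x=6, y=6)
Final: (x=6, y=6), facing South

Answer: Final position: (x=6, y=6), facing South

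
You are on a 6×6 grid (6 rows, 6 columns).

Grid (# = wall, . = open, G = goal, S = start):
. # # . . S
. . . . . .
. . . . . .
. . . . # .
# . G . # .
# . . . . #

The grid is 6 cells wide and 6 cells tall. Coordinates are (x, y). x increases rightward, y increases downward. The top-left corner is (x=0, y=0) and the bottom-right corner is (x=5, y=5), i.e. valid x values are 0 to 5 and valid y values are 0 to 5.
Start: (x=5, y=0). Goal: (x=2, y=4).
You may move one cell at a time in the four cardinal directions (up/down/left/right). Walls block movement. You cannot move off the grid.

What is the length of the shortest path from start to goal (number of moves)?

BFS from (x=5, y=0) until reaching (x=2, y=4):
  Distance 0: (x=5, y=0)
  Distance 1: (x=4, y=0), (x=5, y=1)
  Distance 2: (x=3, y=0), (x=4, y=1), (x=5, y=2)
  Distance 3: (x=3, y=1), (x=4, y=2), (x=5, y=3)
  Distance 4: (x=2, y=1), (x=3, y=2), (x=5, y=4)
  Distance 5: (x=1, y=1), (x=2, y=2), (x=3, y=3)
  Distance 6: (x=0, y=1), (x=1, y=2), (x=2, y=3), (x=3, y=4)
  Distance 7: (x=0, y=0), (x=0, y=2), (x=1, y=3), (x=2, y=4), (x=3, y=5)  <- goal reached here
One shortest path (7 moves): (x=5, y=0) -> (x=4, y=0) -> (x=3, y=0) -> (x=3, y=1) -> (x=2, y=1) -> (x=2, y=2) -> (x=2, y=3) -> (x=2, y=4)

Answer: Shortest path length: 7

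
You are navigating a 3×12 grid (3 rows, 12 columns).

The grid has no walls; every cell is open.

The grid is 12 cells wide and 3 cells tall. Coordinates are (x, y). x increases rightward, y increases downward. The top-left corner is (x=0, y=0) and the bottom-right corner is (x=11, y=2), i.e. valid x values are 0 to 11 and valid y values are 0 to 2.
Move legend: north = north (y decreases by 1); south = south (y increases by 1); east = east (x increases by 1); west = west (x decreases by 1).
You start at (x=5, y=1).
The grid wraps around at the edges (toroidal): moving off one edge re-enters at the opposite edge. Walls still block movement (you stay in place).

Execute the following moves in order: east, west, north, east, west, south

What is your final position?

Start: (x=5, y=1)
  east (east): (x=5, y=1) -> (x=6, y=1)
  west (west): (x=6, y=1) -> (x=5, y=1)
  north (north): (x=5, y=1) -> (x=5, y=0)
  east (east): (x=5, y=0) -> (x=6, y=0)
  west (west): (x=6, y=0) -> (x=5, y=0)
  south (south): (x=5, y=0) -> (x=5, y=1)
Final: (x=5, y=1)

Answer: Final position: (x=5, y=1)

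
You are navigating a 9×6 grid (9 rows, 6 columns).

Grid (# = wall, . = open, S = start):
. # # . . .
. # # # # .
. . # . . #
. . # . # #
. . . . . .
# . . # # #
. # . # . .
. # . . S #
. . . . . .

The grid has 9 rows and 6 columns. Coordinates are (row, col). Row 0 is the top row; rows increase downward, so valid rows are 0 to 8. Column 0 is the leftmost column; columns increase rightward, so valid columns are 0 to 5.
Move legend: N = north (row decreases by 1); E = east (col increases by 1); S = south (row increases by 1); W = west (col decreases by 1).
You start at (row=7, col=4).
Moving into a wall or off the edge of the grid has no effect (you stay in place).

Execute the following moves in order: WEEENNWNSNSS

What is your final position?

Start: (row=7, col=4)
  W (west): (row=7, col=4) -> (row=7, col=3)
  E (east): (row=7, col=3) -> (row=7, col=4)
  E (east): blocked, stay at (row=7, col=4)
  E (east): blocked, stay at (row=7, col=4)
  N (north): (row=7, col=4) -> (row=6, col=4)
  N (north): blocked, stay at (row=6, col=4)
  W (west): blocked, stay at (row=6, col=4)
  N (north): blocked, stay at (row=6, col=4)
  S (south): (row=6, col=4) -> (row=7, col=4)
  N (north): (row=7, col=4) -> (row=6, col=4)
  S (south): (row=6, col=4) -> (row=7, col=4)
  S (south): (row=7, col=4) -> (row=8, col=4)
Final: (row=8, col=4)

Answer: Final position: (row=8, col=4)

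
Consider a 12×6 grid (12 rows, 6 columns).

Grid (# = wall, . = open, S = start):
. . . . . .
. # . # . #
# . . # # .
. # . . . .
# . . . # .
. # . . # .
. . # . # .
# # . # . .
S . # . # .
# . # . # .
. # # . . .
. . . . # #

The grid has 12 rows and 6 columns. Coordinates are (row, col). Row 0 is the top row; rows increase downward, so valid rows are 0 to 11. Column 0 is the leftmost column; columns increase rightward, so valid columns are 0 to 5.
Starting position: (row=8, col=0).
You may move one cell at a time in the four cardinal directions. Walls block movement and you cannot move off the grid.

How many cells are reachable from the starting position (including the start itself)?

BFS flood-fill from (row=8, col=0):
  Distance 0: (row=8, col=0)
  Distance 1: (row=8, col=1)
  Distance 2: (row=9, col=1)
Total reachable: 3 (grid has 47 open cells total)

Answer: Reachable cells: 3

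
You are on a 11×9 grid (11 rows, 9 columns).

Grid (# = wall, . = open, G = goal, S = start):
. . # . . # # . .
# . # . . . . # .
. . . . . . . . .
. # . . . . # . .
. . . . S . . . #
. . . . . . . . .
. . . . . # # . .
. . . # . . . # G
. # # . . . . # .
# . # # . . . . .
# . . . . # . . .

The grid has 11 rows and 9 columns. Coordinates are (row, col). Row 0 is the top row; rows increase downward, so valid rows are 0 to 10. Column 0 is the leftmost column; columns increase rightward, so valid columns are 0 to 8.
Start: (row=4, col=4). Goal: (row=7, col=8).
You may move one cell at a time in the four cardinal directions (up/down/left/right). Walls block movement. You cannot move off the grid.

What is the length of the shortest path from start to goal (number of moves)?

Answer: Shortest path length: 7

Derivation:
BFS from (row=4, col=4) until reaching (row=7, col=8):
  Distance 0: (row=4, col=4)
  Distance 1: (row=3, col=4), (row=4, col=3), (row=4, col=5), (row=5, col=4)
  Distance 2: (row=2, col=4), (row=3, col=3), (row=3, col=5), (row=4, col=2), (row=4, col=6), (row=5, col=3), (row=5, col=5), (row=6, col=4)
  Distance 3: (row=1, col=4), (row=2, col=3), (row=2, col=5), (row=3, col=2), (row=4, col=1), (row=4, col=7), (row=5, col=2), (row=5, col=6), (row=6, col=3), (row=7, col=4)
  Distance 4: (row=0, col=4), (row=1, col=3), (row=1, col=5), (row=2, col=2), (row=2, col=6), (row=3, col=7), (row=4, col=0), (row=5, col=1), (row=5, col=7), (row=6, col=2), (row=7, col=5), (row=8, col=4)
  Distance 5: (row=0, col=3), (row=1, col=6), (row=2, col=1), (row=2, col=7), (row=3, col=0), (row=3, col=8), (row=5, col=0), (row=5, col=8), (row=6, col=1), (row=6, col=7), (row=7, col=2), (row=7, col=6), (row=8, col=3), (row=8, col=5), (row=9, col=4)
  Distance 6: (row=1, col=1), (row=2, col=0), (row=2, col=8), (row=6, col=0), (row=6, col=8), (row=7, col=1), (row=8, col=6), (row=9, col=5), (row=10, col=4)
  Distance 7: (row=0, col=1), (row=1, col=8), (row=7, col=0), (row=7, col=8), (row=9, col=6), (row=10, col=3)  <- goal reached here
One shortest path (7 moves): (row=4, col=4) -> (row=4, col=5) -> (row=4, col=6) -> (row=4, col=7) -> (row=5, col=7) -> (row=5, col=8) -> (row=6, col=8) -> (row=7, col=8)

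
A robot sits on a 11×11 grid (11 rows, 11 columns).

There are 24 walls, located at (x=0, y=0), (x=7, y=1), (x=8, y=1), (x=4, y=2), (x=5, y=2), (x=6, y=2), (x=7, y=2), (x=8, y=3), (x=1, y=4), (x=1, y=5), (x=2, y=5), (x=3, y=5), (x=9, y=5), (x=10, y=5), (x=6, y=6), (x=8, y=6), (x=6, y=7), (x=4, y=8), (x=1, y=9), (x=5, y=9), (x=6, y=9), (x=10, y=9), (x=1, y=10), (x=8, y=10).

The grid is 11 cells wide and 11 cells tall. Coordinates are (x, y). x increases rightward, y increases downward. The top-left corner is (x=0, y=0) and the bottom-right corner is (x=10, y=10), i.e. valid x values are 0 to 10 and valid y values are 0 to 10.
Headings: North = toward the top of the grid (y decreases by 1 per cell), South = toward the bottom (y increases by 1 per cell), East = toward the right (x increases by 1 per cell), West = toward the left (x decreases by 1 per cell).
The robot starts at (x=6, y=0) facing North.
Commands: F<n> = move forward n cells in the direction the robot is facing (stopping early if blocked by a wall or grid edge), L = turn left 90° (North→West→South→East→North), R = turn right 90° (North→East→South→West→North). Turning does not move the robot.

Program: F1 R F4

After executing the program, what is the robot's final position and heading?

Answer: Final position: (x=10, y=0), facing East

Derivation:
Start: (x=6, y=0), facing North
  F1: move forward 0/1 (blocked), now at (x=6, y=0)
  R: turn right, now facing East
  F4: move forward 4, now at (x=10, y=0)
Final: (x=10, y=0), facing East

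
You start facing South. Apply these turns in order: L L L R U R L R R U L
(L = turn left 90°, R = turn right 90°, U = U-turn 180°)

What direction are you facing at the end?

Answer: Final heading: East

Derivation:
Start: South
  L (left (90° counter-clockwise)) -> East
  L (left (90° counter-clockwise)) -> North
  L (left (90° counter-clockwise)) -> West
  R (right (90° clockwise)) -> North
  U (U-turn (180°)) -> South
  R (right (90° clockwise)) -> West
  L (left (90° counter-clockwise)) -> South
  R (right (90° clockwise)) -> West
  R (right (90° clockwise)) -> North
  U (U-turn (180°)) -> South
  L (left (90° counter-clockwise)) -> East
Final: East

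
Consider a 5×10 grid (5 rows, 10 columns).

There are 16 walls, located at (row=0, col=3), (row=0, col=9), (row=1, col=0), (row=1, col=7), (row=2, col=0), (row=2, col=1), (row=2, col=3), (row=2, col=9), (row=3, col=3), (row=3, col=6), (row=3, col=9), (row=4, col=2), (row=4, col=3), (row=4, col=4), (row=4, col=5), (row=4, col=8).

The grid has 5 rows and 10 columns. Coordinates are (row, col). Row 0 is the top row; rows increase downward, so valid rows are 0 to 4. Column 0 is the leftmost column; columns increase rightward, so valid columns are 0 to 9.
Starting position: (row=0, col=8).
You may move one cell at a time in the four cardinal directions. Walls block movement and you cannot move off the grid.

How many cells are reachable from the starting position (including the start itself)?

Answer: Reachable cells: 33

Derivation:
BFS flood-fill from (row=0, col=8):
  Distance 0: (row=0, col=8)
  Distance 1: (row=0, col=7), (row=1, col=8)
  Distance 2: (row=0, col=6), (row=1, col=9), (row=2, col=8)
  Distance 3: (row=0, col=5), (row=1, col=6), (row=2, col=7), (row=3, col=8)
  Distance 4: (row=0, col=4), (row=1, col=5), (row=2, col=6), (row=3, col=7)
  Distance 5: (row=1, col=4), (row=2, col=5), (row=4, col=7)
  Distance 6: (row=1, col=3), (row=2, col=4), (row=3, col=5), (row=4, col=6)
  Distance 7: (row=1, col=2), (row=3, col=4)
  Distance 8: (row=0, col=2), (row=1, col=1), (row=2, col=2)
  Distance 9: (row=0, col=1), (row=3, col=2)
  Distance 10: (row=0, col=0), (row=3, col=1)
  Distance 11: (row=3, col=0), (row=4, col=1)
  Distance 12: (row=4, col=0)
Total reachable: 33 (grid has 34 open cells total)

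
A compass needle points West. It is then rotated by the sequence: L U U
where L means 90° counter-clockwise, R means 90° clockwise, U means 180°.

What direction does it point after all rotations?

Answer: Final heading: South

Derivation:
Start: West
  L (left (90° counter-clockwise)) -> South
  U (U-turn (180°)) -> North
  U (U-turn (180°)) -> South
Final: South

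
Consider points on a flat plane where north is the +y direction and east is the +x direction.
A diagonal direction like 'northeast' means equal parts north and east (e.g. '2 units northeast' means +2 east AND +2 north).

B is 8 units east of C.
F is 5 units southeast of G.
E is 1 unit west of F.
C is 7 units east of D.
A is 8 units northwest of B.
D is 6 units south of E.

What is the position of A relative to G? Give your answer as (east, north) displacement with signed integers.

Place G at the origin (east=0, north=0).
  F is 5 units southeast of G: delta (east=+5, north=-5); F at (east=5, north=-5).
  E is 1 unit west of F: delta (east=-1, north=+0); E at (east=4, north=-5).
  D is 6 units south of E: delta (east=+0, north=-6); D at (east=4, north=-11).
  C is 7 units east of D: delta (east=+7, north=+0); C at (east=11, north=-11).
  B is 8 units east of C: delta (east=+8, north=+0); B at (east=19, north=-11).
  A is 8 units northwest of B: delta (east=-8, north=+8); A at (east=11, north=-3).
Therefore A relative to G: (east=11, north=-3).

Answer: A is at (east=11, north=-3) relative to G.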